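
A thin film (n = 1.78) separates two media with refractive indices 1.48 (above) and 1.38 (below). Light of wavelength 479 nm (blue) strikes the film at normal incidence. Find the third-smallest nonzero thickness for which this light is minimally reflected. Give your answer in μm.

Ray reflecting at the top interface goes from n = 1.48 toward n = 1.78: a half-wave phase shift.
At the lower boundary (n = 1.78 to n = 1.38) the reflected ray undergoes no phase shift.
Net: one phase inversion between the two reflected rays.
With one net inversion, destructive interference in reflection requires 2 n t = m λ.
The third-smallest nonzero thickness corresponds to m = 3: t = m λ / (2 n) = 3.00 × 479 / (2 × 1.78) = 404 nm.

0.404 μm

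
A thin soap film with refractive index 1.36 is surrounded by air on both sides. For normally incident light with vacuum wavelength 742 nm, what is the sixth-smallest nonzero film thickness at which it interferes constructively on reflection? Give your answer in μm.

At the upper boundary (n = 1.0 to n = 1.36) the reflected ray undergoes a half-wave phase shift.
At the lower boundary (n = 1.36 to n = 1.0) the reflected ray undergoes no phase shift.
The two reflections differ by half a wavelength.
With one net inversion, constructive interference in reflection requires 2 n t = (m + ½) λ.
The sixth-smallest nonzero thickness corresponds to m = 5: t = (m + ½) λ / (2 n) = 5.50 × 742 / (2 × 1.36) = 1500 nm.

1.50 μm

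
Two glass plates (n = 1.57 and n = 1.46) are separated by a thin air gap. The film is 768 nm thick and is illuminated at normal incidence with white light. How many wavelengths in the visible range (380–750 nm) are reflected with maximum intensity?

2

Top surface (1.57 → 1.0): reflection off a lower-index medium gives no phase shift.
At the lower boundary (n = 1.0 to n = 1.46) the reflected ray undergoes a half-wave phase shift.
Exactly one π shift → a net half-wave offset.
With one net inversion, constructive interference in reflection requires 2 n t = (m + ½) λ.
λ = 2 n t / (m + ½) = 1536 / (m + ½) nm.
m=1: 1024 nm (IR); m=2: 614 nm (visible); m=3: 439 nm (visible); m=4: 341 nm (UV).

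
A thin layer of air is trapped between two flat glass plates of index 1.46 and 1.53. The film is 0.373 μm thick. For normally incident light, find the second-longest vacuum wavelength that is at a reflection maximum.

497 nm

Ray reflecting at the top interface goes from n = 1.46 toward n = 1.0: no phase shift.
Ray reflecting at the bottom interface goes from n = 1.0 toward n = 1.53: a half-wave phase shift.
The two reflections differ by half a wavelength.
With one net inversion, constructive interference in reflection requires 2 n t = (m + ½) λ.
λ = 2 n t / (m + ½). The second-longest wavelength is m = 1: λ = 2 × 1.0 × 373 / 1.50 = 497 nm.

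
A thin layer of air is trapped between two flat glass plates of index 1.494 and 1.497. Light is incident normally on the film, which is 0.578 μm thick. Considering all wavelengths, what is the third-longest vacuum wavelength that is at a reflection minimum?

Ray reflecting at the top interface goes from n = 1.494 toward n = 1.0: no phase shift.
Bottom surface (1.0 → 1.497): reflection off a higher-index medium gives a half-wave phase shift.
Exactly one π shift → a net half-wave offset.
With one net inversion, destructive interference in reflection requires 2 n t = m λ.
λ = 2 n t / m. The third-longest wavelength is m = 3: λ = 2 × 1.0 × 578 / 3.00 = 385 nm.

385 nm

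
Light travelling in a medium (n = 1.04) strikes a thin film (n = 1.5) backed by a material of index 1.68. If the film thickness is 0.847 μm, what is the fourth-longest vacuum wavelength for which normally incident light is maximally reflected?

Top surface (1.04 → 1.5): reflection off a higher-index medium gives a half-wave phase shift.
Ray reflecting at the bottom interface goes from n = 1.5 toward n = 1.68: a half-wave phase shift.
The two reflections carry the same phase change, so no net offset.
So the condition for constructive reflection is 2 n t = m λ.
λ = 2 n t / m. The fourth-longest wavelength is m = 4: λ = 2 × 1.5 × 847 / 4.00 = 635 nm.

635 nm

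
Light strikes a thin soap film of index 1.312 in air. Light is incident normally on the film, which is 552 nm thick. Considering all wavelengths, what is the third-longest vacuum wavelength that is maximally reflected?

579 nm

Top surface (1.0 → 1.312): reflection off a higher-index medium gives a half-wave phase shift.
At the lower boundary (n = 1.312 to n = 1.0) the reflected ray undergoes no phase shift.
The two reflections differ by half a wavelength.
So the condition for constructive reflection is 2 n t = (m + ½) λ.
λ = 2 n t / (m + ½). The third-longest wavelength is m = 2: λ = 2 × 1.312 × 552 / 2.50 = 579 nm.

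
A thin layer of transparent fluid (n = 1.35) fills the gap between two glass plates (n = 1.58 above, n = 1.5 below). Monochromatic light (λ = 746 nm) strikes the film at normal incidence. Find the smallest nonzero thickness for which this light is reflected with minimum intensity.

At the upper boundary (n = 1.58 to n = 1.35) the reflected ray undergoes no phase shift.
At the lower boundary (n = 1.35 to n = 1.5) the reflected ray undergoes a half-wave phase shift.
Exactly one π shift → a net half-wave offset.
For weak reflection here: 2 n t = m λ.
The smallest nonzero thickness corresponds to m = 1: t = m λ / (2 n) = 1.00 × 746 / (2 × 1.35) = 276 nm.

276 nm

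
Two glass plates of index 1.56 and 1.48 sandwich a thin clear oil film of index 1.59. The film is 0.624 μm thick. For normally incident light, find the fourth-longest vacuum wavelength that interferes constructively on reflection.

Ray reflecting at the top interface goes from n = 1.56 toward n = 1.59: a half-wave phase shift.
At the lower boundary (n = 1.59 to n = 1.48) the reflected ray undergoes no phase shift.
Net: one phase inversion between the two reflected rays.
So the condition for constructive reflection is 2 n t = (m + ½) λ.
λ = 2 n t / (m + ½). The fourth-longest wavelength is m = 3: λ = 2 × 1.59 × 624 / 3.50 = 567 nm.

567 nm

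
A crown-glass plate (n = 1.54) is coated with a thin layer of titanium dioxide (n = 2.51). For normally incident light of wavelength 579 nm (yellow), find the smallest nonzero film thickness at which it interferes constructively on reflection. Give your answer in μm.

0.0577 μm

At the upper boundary (n = 1.0 to n = 2.51) the reflected ray undergoes a half-wave phase shift.
Ray reflecting at the bottom interface goes from n = 2.51 toward n = 1.54: no phase shift.
Net: one phase inversion between the two reflected rays.
So the condition for constructive reflection is 2 n t = (m + ½) λ.
Minimum at m = 0: t = λ / (4 n) = 579 / (4 × 2.51) = 57.7 nm.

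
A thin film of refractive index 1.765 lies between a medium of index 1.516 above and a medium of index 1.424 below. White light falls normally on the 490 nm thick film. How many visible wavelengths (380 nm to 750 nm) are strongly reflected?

3

Ray reflecting at the top interface goes from n = 1.516 toward n = 1.765: a half-wave phase shift.
Ray reflecting at the bottom interface goes from n = 1.765 toward n = 1.424: no phase shift.
The two reflections differ by half a wavelength.
With one net inversion, constructive interference in reflection requires 2 n t = (m + ½) λ.
λ = 2 n t / (m + ½) = 1730 / (m + ½) nm.
m=1: 1153 nm (IR); m=2: 692 nm (visible); m=3: 494 nm (visible); m=4: 384 nm (visible); m=5: 314 nm (UV).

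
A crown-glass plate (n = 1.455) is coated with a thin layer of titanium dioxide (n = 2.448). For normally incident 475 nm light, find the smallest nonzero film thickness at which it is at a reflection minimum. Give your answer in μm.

0.0970 μm

Top surface (1.0 → 2.448): reflection off a higher-index medium gives a half-wave phase shift.
Bottom surface (2.448 → 1.455): reflection off a lower-index medium gives no phase shift.
Exactly one π shift → a net half-wave offset.
So the condition for destructive reflection is 2 n t = m λ.
Minimum nonzero at m = 1: t = λ / (2 n) = 475 / (2 × 2.448) = 97.0 nm.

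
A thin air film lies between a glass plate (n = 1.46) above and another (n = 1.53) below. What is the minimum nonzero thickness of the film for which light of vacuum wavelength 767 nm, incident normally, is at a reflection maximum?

At the upper boundary (n = 1.46 to n = 1.0) the reflected ray undergoes no phase shift.
At the lower boundary (n = 1.0 to n = 1.53) the reflected ray undergoes a half-wave phase shift.
The two reflections differ by half a wavelength.
For bright reflection here: 2 n t = (m + ½) λ.
Minimum at m = 0: t = λ / (4 n) = 767 / (4 × 1.0) = 192 nm.

192 nm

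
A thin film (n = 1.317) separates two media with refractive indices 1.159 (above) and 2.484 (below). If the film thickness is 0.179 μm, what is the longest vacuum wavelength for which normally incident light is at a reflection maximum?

Top surface (1.159 → 1.317): reflection off a higher-index medium gives a half-wave phase shift.
Bottom surface (1.317 → 2.484): reflection off a higher-index medium gives a half-wave phase shift.
The two reflections carry the same phase change, so no net offset.
So the condition for constructive reflection is 2 n t = m λ.
λ = 2 n t / m. The longest wavelength is m = 1: λ = 2 × 1.317 × 179 / 1.00 = 471 nm.

471 nm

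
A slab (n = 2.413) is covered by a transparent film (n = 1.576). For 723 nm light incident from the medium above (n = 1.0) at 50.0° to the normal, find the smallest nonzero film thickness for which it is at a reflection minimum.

At the upper boundary (n = 1.0 to n = 1.576) the reflected ray undergoes a half-wave phase shift.
At the lower boundary (n = 1.576 to n = 2.413) the reflected ray undergoes a half-wave phase shift.
Net: no relative phase inversion (both shifts match).
With no net inversion, destructive interference in reflection requires 2 n t cos θ_r = (m + ½) λ.
Snell's law: 1.0 sin 50.0° = 1.576 sin θ_r → sin θ_r = 0.486, cos θ_r = 0.874.
Minimum at m = 0: t = λ / (4 n cos θ_r) = 723 / (4 × 1.576 × 0.874) = 131 nm.

131 nm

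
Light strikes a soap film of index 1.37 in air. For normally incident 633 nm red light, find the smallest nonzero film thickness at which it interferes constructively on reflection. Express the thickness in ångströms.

1155 Å

At the upper boundary (n = 1.0 to n = 1.37) the reflected ray undergoes a half-wave phase shift.
Bottom surface (1.37 → 1.0): reflection off a lower-index medium gives no phase shift.
Net: one phase inversion between the two reflected rays.
For bright reflection here: 2 n t = (m + ½) λ.
Minimum at m = 0: t = λ / (4 n) = 633 / (4 × 1.37) = 116 nm.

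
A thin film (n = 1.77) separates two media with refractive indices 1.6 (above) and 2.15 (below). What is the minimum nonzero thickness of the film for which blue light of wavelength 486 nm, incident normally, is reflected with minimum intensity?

At the upper boundary (n = 1.6 to n = 1.77) the reflected ray undergoes a half-wave phase shift.
Bottom surface (1.77 → 2.15): reflection off a higher-index medium gives a half-wave phase shift.
Net: no relative phase inversion (both shifts match).
So the condition for destructive reflection is 2 n t = (m + ½) λ.
Minimum at m = 0: t = λ / (4 n) = 486 / (4 × 1.77) = 68.6 nm.

68.6 nm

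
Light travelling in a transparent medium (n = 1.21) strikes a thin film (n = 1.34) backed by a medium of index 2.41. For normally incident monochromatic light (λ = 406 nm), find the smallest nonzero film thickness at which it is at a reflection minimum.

Ray reflecting at the top interface goes from n = 1.21 toward n = 1.34: a half-wave phase shift.
Ray reflecting at the bottom interface goes from n = 1.34 toward n = 2.41: a half-wave phase shift.
The two reflections carry the same phase change, so no net offset.
With no net inversion, destructive interference in reflection requires 2 n t = (m + ½) λ.
Minimum at m = 0: t = λ / (4 n) = 406 / (4 × 1.34) = 75.7 nm.

75.7 nm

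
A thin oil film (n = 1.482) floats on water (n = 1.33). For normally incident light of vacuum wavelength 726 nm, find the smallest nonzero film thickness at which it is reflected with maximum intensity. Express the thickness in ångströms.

1225 Å

Top surface (1.0 → 1.482): reflection off a higher-index medium gives a half-wave phase shift.
At the lower boundary (n = 1.482 to n = 1.33) the reflected ray undergoes no phase shift.
The two reflections differ by half a wavelength.
So the condition for constructive reflection is 2 n t = (m + ½) λ.
Minimum at m = 0: t = λ / (4 n) = 726 / (4 × 1.482) = 122 nm.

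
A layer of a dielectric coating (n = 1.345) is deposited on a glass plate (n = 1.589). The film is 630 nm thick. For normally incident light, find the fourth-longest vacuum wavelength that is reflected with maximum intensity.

Ray reflecting at the top interface goes from n = 1.0 toward n = 1.345: a half-wave phase shift.
Bottom surface (1.345 → 1.589): reflection off a higher-index medium gives a half-wave phase shift.
Net: no relative phase inversion (both shifts match).
So the condition for constructive reflection is 2 n t = m λ.
λ = 2 n t / m. The fourth-longest wavelength is m = 4: λ = 2 × 1.345 × 630 / 4.00 = 424 nm.

424 nm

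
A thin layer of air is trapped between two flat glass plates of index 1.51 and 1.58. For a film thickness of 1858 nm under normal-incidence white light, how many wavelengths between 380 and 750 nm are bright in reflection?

Top surface (1.51 → 1.0): reflection off a lower-index medium gives no phase shift.
At the lower boundary (n = 1.0 to n = 1.58) the reflected ray undergoes a half-wave phase shift.
Exactly one π shift → a net half-wave offset.
With one net inversion, constructive interference in reflection requires 2 n t = (m + ½) λ.
λ = 2 n t / (m + ½) = 3716 / (m + ½) nm.
m=4: 826 nm (IR); m=5: 676 nm (visible); m=6: 572 nm (visible); m=7: 495 nm (visible); m=8: 437 nm (visible); m=9: 391 nm (visible); m=10: 354 nm (UV).

5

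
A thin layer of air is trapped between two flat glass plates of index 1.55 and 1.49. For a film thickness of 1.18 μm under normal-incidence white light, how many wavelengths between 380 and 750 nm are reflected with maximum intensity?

3

At the upper boundary (n = 1.55 to n = 1.0) the reflected ray undergoes no phase shift.
Ray reflecting at the bottom interface goes from n = 1.0 toward n = 1.49: a half-wave phase shift.
The two reflections differ by half a wavelength.
For strong reflection here: 2 n t = (m + ½) λ.
λ = 2 n t / (m + ½) = 2360 / (m + ½) nm.
m=2: 944 nm (IR); m=3: 674 nm (visible); m=4: 524 nm (visible); m=5: 429 nm (visible); m=6: 363 nm (UV).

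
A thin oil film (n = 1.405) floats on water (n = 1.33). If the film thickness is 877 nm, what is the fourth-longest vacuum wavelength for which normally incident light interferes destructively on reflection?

At the upper boundary (n = 1.0 to n = 1.405) the reflected ray undergoes a half-wave phase shift.
Bottom surface (1.405 → 1.33): reflection off a lower-index medium gives no phase shift.
Exactly one π shift → a net half-wave offset.
So the condition for destructive reflection is 2 n t = m λ.
λ = 2 n t / m. The fourth-longest wavelength is m = 4: λ = 2 × 1.405 × 877 / 4.00 = 616 nm.

616 nm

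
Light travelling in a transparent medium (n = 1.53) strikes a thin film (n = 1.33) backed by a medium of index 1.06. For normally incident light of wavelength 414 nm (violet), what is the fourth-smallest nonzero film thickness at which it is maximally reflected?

623 nm

Top surface (1.53 → 1.33): reflection off a lower-index medium gives no phase shift.
Ray reflecting at the bottom interface goes from n = 1.33 toward n = 1.06: no phase shift.
Zero or two π shifts → no net half-wave offset.
So the condition for constructive reflection is 2 n t = m λ.
The fourth-smallest nonzero thickness corresponds to m = 4: t = m λ / (2 n) = 4.00 × 414 / (2 × 1.33) = 623 nm.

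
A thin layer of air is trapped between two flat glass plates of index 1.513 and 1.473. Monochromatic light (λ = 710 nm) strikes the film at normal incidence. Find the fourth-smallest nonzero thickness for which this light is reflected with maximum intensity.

1243 nm

Top surface (1.513 → 1.0): reflection off a lower-index medium gives no phase shift.
Bottom surface (1.0 → 1.473): reflection off a higher-index medium gives a half-wave phase shift.
Net: one phase inversion between the two reflected rays.
With one net inversion, constructive interference in reflection requires 2 n t = (m + ½) λ.
The fourth-smallest nonzero thickness corresponds to m = 3: t = (m + ½) λ / (2 n) = 3.50 × 710 / (2 × 1.0) = 1243 nm.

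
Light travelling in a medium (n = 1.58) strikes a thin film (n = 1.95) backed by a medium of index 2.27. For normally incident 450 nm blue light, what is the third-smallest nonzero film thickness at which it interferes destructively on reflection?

Top surface (1.58 → 1.95): reflection off a higher-index medium gives a half-wave phase shift.
At the lower boundary (n = 1.95 to n = 2.27) the reflected ray undergoes a half-wave phase shift.
Zero or two π shifts → no net half-wave offset.
For minimum reflection here: 2 n t = (m + ½) λ.
The third-smallest nonzero thickness corresponds to m = 2: t = (m + ½) λ / (2 n) = 2.50 × 450 / (2 × 1.95) = 288 nm.

288 nm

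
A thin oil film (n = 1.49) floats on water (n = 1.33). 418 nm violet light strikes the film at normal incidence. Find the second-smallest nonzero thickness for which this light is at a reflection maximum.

At the upper boundary (n = 1.0 to n = 1.49) the reflected ray undergoes a half-wave phase shift.
Ray reflecting at the bottom interface goes from n = 1.49 toward n = 1.33: no phase shift.
The two reflections differ by half a wavelength.
So the condition for constructive reflection is 2 n t = (m + ½) λ.
The second-smallest nonzero thickness corresponds to m = 1: t = (m + ½) λ / (2 n) = 1.50 × 418 / (2 × 1.49) = 210 nm.

210 nm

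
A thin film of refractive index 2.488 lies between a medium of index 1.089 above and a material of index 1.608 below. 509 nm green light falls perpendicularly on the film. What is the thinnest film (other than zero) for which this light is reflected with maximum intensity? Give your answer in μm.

At the upper boundary (n = 1.089 to n = 2.488) the reflected ray undergoes a half-wave phase shift.
At the lower boundary (n = 2.488 to n = 1.608) the reflected ray undergoes no phase shift.
Net: one phase inversion between the two reflected rays.
So the condition for constructive reflection is 2 n t = (m + ½) λ.
Minimum at m = 0: t = λ / (4 n) = 509 / (4 × 2.488) = 51.1 nm.

0.0511 μm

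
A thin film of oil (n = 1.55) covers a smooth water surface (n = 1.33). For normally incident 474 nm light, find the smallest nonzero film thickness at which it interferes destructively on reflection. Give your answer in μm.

Top surface (1.0 → 1.55): reflection off a higher-index medium gives a half-wave phase shift.
Ray reflecting at the bottom interface goes from n = 1.55 toward n = 1.33: no phase shift.
The two reflections differ by half a wavelength.
With one net inversion, destructive interference in reflection requires 2 n t = m λ.
Minimum nonzero at m = 1: t = λ / (2 n) = 474 / (2 × 1.55) = 153 nm.

0.153 μm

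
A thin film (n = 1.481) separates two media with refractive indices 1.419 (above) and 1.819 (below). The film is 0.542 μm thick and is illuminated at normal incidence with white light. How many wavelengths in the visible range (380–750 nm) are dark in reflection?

Ray reflecting at the top interface goes from n = 1.419 toward n = 1.481: a half-wave phase shift.
Ray reflecting at the bottom interface goes from n = 1.481 toward n = 1.819: a half-wave phase shift.
Zero or two π shifts → no net half-wave offset.
So the condition for destructive reflection is 2 n t = (m + ½) λ.
λ = 2 n t / (m + ½) = 1605 / (m + ½) nm.
m=1: 1070 nm (IR); m=2: 642 nm (visible); m=3: 459 nm (visible); m=4: 357 nm (UV).

2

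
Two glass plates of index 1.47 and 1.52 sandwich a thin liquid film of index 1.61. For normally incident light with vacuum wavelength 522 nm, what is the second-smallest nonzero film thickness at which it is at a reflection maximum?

At the upper boundary (n = 1.47 to n = 1.61) the reflected ray undergoes a half-wave phase shift.
Bottom surface (1.61 → 1.52): reflection off a lower-index medium gives no phase shift.
Net: one phase inversion between the two reflected rays.
So the condition for constructive reflection is 2 n t = (m + ½) λ.
The second-smallest nonzero thickness corresponds to m = 1: t = (m + ½) λ / (2 n) = 1.50 × 522 / (2 × 1.61) = 243 nm.

243 nm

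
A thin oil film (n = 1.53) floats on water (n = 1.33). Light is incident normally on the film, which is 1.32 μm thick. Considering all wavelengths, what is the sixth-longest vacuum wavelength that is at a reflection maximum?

734 nm

Top surface (1.0 → 1.53): reflection off a higher-index medium gives a half-wave phase shift.
At the lower boundary (n = 1.53 to n = 1.33) the reflected ray undergoes no phase shift.
The two reflections differ by half a wavelength.
With one net inversion, constructive interference in reflection requires 2 n t = (m + ½) λ.
λ = 2 n t / (m + ½). The sixth-longest wavelength is m = 5: λ = 2 × 1.53 × 1320 / 5.50 = 734 nm.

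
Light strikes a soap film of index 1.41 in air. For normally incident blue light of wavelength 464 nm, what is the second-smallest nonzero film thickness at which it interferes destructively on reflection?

329 nm

Top surface (1.0 → 1.41): reflection off a higher-index medium gives a half-wave phase shift.
At the lower boundary (n = 1.41 to n = 1.0) the reflected ray undergoes no phase shift.
Exactly one π shift → a net half-wave offset.
With one net inversion, destructive interference in reflection requires 2 n t = m λ.
The second-smallest nonzero thickness corresponds to m = 2: t = m λ / (2 n) = 2.00 × 464 / (2 × 1.41) = 329 nm.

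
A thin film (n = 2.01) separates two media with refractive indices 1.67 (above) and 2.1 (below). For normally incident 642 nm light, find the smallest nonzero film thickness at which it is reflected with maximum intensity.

160 nm

At the upper boundary (n = 1.67 to n = 2.01) the reflected ray undergoes a half-wave phase shift.
Bottom surface (2.01 → 2.1): reflection off a higher-index medium gives a half-wave phase shift.
Net: no relative phase inversion (both shifts match).
So the condition for constructive reflection is 2 n t = m λ.
Minimum nonzero at m = 1: t = λ / (2 n) = 642 / (2 × 2.01) = 160 nm.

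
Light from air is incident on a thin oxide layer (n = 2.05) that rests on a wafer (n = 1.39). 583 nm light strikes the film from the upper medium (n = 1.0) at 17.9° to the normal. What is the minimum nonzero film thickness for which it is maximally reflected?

71.9 nm

Ray reflecting at the top interface goes from n = 1.0 toward n = 2.05: a half-wave phase shift.
Ray reflecting at the bottom interface goes from n = 2.05 toward n = 1.39: no phase shift.
Net: one phase inversion between the two reflected rays.
For strong reflection here: 2 n t cos θ_r = (m + ½) λ.
Snell's law: 1.0 sin 17.9° = 2.05 sin θ_r → sin θ_r = 0.150, cos θ_r = 0.989.
Minimum at m = 0: t = λ / (4 n cos θ_r) = 583 / (4 × 2.05 × 0.989) = 71.9 nm.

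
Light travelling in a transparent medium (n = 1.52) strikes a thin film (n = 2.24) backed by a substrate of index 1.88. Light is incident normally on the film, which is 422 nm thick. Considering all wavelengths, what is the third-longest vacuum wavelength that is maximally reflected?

Top surface (1.52 → 2.24): reflection off a higher-index medium gives a half-wave phase shift.
Ray reflecting at the bottom interface goes from n = 2.24 toward n = 1.88: no phase shift.
The two reflections differ by half a wavelength.
For strong reflection here: 2 n t = (m + ½) λ.
λ = 2 n t / (m + ½). The third-longest wavelength is m = 2: λ = 2 × 2.24 × 422 / 2.50 = 756 nm.

756 nm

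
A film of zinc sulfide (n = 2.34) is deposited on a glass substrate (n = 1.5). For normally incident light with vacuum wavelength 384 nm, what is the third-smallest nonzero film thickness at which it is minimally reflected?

At the upper boundary (n = 1.0 to n = 2.34) the reflected ray undergoes a half-wave phase shift.
At the lower boundary (n = 2.34 to n = 1.5) the reflected ray undergoes no phase shift.
The two reflections differ by half a wavelength.
So the condition for destructive reflection is 2 n t = m λ.
The third-smallest nonzero thickness corresponds to m = 3: t = m λ / (2 n) = 3.00 × 384 / (2 × 2.34) = 246 nm.

246 nm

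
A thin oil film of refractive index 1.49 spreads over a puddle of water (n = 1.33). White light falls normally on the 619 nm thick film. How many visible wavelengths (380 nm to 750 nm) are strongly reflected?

Top surface (1.0 → 1.49): reflection off a higher-index medium gives a half-wave phase shift.
Bottom surface (1.49 → 1.33): reflection off a lower-index medium gives no phase shift.
Exactly one π shift → a net half-wave offset.
So the condition for constructive reflection is 2 n t = (m + ½) λ.
λ = 2 n t / (m + ½) = 1845 / (m + ½) nm.
m=1: 1230 nm (IR); m=2: 738 nm (visible); m=3: 527 nm (visible); m=4: 410 nm (visible); m=5: 335 nm (UV).

3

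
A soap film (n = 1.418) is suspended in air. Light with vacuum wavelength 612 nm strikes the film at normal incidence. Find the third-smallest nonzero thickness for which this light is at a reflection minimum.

At the upper boundary (n = 1.0 to n = 1.418) the reflected ray undergoes a half-wave phase shift.
Bottom surface (1.418 → 1.0): reflection off a lower-index medium gives no phase shift.
The two reflections differ by half a wavelength.
For weak reflection here: 2 n t = m λ.
The third-smallest nonzero thickness corresponds to m = 3: t = m λ / (2 n) = 3.00 × 612 / (2 × 1.418) = 647 nm.

647 nm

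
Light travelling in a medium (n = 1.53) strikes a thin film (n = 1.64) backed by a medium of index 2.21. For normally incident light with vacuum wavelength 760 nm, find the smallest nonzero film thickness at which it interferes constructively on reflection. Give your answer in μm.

0.232 μm

Top surface (1.53 → 1.64): reflection off a higher-index medium gives a half-wave phase shift.
At the lower boundary (n = 1.64 to n = 2.21) the reflected ray undergoes a half-wave phase shift.
The two reflections carry the same phase change, so no net offset.
So the condition for constructive reflection is 2 n t = m λ.
Minimum nonzero at m = 1: t = λ / (2 n) = 760 / (2 × 1.64) = 232 nm.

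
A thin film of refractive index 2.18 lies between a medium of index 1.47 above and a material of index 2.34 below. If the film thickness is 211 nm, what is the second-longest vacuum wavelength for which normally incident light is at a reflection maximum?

Ray reflecting at the top interface goes from n = 1.47 toward n = 2.18: a half-wave phase shift.
Ray reflecting at the bottom interface goes from n = 2.18 toward n = 2.34: a half-wave phase shift.
Net: no relative phase inversion (both shifts match).
For strong reflection here: 2 n t = m λ.
λ = 2 n t / m. The second-longest wavelength is m = 2: λ = 2 × 2.18 × 211 / 2.00 = 460 nm.

460 nm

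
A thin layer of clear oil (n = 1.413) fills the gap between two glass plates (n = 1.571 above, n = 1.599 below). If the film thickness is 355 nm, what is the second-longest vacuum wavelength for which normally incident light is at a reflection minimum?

502 nm

At the upper boundary (n = 1.571 to n = 1.413) the reflected ray undergoes no phase shift.
At the lower boundary (n = 1.413 to n = 1.599) the reflected ray undergoes a half-wave phase shift.
Net: one phase inversion between the two reflected rays.
For minimum reflection here: 2 n t = m λ.
λ = 2 n t / m. The second-longest wavelength is m = 2: λ = 2 × 1.413 × 355 / 2.00 = 502 nm.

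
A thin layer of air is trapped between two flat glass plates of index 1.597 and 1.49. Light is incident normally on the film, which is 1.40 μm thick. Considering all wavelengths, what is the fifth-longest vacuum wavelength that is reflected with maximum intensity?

622 nm

Top surface (1.597 → 1.0): reflection off a lower-index medium gives no phase shift.
Ray reflecting at the bottom interface goes from n = 1.0 toward n = 1.49: a half-wave phase shift.
Exactly one π shift → a net half-wave offset.
So the condition for constructive reflection is 2 n t = (m + ½) λ.
λ = 2 n t / (m + ½). The fifth-longest wavelength is m = 4: λ = 2 × 1.0 × 1400 / 4.50 = 622 nm.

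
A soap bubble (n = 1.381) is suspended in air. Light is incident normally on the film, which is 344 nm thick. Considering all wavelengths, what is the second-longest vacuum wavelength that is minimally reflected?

Top surface (1.0 → 1.381): reflection off a higher-index medium gives a half-wave phase shift.
Bottom surface (1.381 → 1.0): reflection off a lower-index medium gives no phase shift.
Net: one phase inversion between the two reflected rays.
With one net inversion, destructive interference in reflection requires 2 n t = m λ.
λ = 2 n t / m. The second-longest wavelength is m = 2: λ = 2 × 1.381 × 344 / 2.00 = 475 nm.

475 nm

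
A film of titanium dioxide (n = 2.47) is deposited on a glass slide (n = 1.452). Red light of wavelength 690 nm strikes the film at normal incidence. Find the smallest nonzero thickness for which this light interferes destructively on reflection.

140 nm

Top surface (1.0 → 2.47): reflection off a higher-index medium gives a half-wave phase shift.
At the lower boundary (n = 2.47 to n = 1.452) the reflected ray undergoes no phase shift.
Net: one phase inversion between the two reflected rays.
For weak reflection here: 2 n t = m λ.
The smallest nonzero thickness corresponds to m = 1: t = m λ / (2 n) = 1.00 × 690 / (2 × 2.47) = 140 nm.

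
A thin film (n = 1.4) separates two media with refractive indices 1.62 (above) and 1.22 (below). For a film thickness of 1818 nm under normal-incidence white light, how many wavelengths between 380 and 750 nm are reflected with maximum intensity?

7

Top surface (1.62 → 1.4): reflection off a lower-index medium gives no phase shift.
At the lower boundary (n = 1.4 to n = 1.22) the reflected ray undergoes no phase shift.
Zero or two π shifts → no net half-wave offset.
For bright reflection here: 2 n t = m λ.
λ = 2 n t / m = 5090 / m nm.
m=6: 848 nm (IR); m=7: 727 nm (visible); m=8: 636 nm (visible); m=9: 566 nm (visible); m=10: 509 nm (visible); m=11: 463 nm (visible); m=12: 424 nm (visible); m=13: 392 nm (visible); m=14: 364 nm (UV).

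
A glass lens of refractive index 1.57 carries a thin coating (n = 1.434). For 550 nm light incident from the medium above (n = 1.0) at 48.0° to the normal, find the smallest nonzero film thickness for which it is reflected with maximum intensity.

Top surface (1.0 → 1.434): reflection off a higher-index medium gives a half-wave phase shift.
Bottom surface (1.434 → 1.57): reflection off a higher-index medium gives a half-wave phase shift.
Zero or two π shifts → no net half-wave offset.
With no net inversion, constructive interference in reflection requires 2 n t cos θ_r = m λ.
Snell's law: 1.0 sin 48.0° = 1.434 sin θ_r → sin θ_r = 0.518, cos θ_r = 0.855.
Minimum nonzero at m = 1: t = λ / (2 n cos θ_r) = 550 / (2 × 1.434 × 0.855) = 224 nm.

224 nm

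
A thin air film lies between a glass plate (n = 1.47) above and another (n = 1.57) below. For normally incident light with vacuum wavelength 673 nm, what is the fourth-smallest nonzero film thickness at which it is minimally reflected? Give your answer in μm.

Ray reflecting at the top interface goes from n = 1.47 toward n = 1.0: no phase shift.
At the lower boundary (n = 1.0 to n = 1.57) the reflected ray undergoes a half-wave phase shift.
Exactly one π shift → a net half-wave offset.
So the condition for destructive reflection is 2 n t = m λ.
The fourth-smallest nonzero thickness corresponds to m = 4: t = m λ / (2 n) = 4.00 × 673 / (2 × 1.0) = 1346 nm.

1.35 μm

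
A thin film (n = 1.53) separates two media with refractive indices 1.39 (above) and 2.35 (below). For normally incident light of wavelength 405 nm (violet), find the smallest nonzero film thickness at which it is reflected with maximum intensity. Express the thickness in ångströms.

Top surface (1.39 → 1.53): reflection off a higher-index medium gives a half-wave phase shift.
Ray reflecting at the bottom interface goes from n = 1.53 toward n = 2.35: a half-wave phase shift.
The two reflections carry the same phase change, so no net offset.
For strong reflection here: 2 n t = m λ.
Minimum nonzero at m = 1: t = λ / (2 n) = 405 / (2 × 1.53) = 132 nm.

1324 Å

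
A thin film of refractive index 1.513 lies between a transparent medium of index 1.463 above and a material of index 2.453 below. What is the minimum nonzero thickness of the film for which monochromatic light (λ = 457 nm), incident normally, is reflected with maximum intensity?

151 nm

Ray reflecting at the top interface goes from n = 1.463 toward n = 1.513: a half-wave phase shift.
Bottom surface (1.513 → 2.453): reflection off a higher-index medium gives a half-wave phase shift.
Zero or two π shifts → no net half-wave offset.
For bright reflection here: 2 n t = m λ.
Minimum nonzero at m = 1: t = λ / (2 n) = 457 / (2 × 1.513) = 151 nm.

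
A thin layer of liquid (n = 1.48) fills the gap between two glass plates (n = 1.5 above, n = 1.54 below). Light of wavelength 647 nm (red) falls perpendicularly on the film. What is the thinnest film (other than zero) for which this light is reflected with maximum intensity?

109 nm

Top surface (1.5 → 1.48): reflection off a lower-index medium gives no phase shift.
At the lower boundary (n = 1.48 to n = 1.54) the reflected ray undergoes a half-wave phase shift.
Net: one phase inversion between the two reflected rays.
For strong reflection here: 2 n t = (m + ½) λ.
Minimum at m = 0: t = λ / (4 n) = 647 / (4 × 1.48) = 109 nm.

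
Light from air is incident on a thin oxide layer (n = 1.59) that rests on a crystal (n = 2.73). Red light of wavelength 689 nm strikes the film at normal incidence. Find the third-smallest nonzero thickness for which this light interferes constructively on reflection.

650 nm

Top surface (1.0 → 1.59): reflection off a higher-index medium gives a half-wave phase shift.
Ray reflecting at the bottom interface goes from n = 1.59 toward n = 2.73: a half-wave phase shift.
The two reflections carry the same phase change, so no net offset.
With no net inversion, constructive interference in reflection requires 2 n t = m λ.
The third-smallest nonzero thickness corresponds to m = 3: t = m λ / (2 n) = 3.00 × 689 / (2 × 1.59) = 650 nm.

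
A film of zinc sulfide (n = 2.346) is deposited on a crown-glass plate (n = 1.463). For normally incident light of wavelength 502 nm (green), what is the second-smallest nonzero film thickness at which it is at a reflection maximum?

160 nm

Ray reflecting at the top interface goes from n = 1.0 toward n = 2.346: a half-wave phase shift.
Bottom surface (2.346 → 1.463): reflection off a lower-index medium gives no phase shift.
Net: one phase inversion between the two reflected rays.
With one net inversion, constructive interference in reflection requires 2 n t = (m + ½) λ.
The second-smallest nonzero thickness corresponds to m = 1: t = (m + ½) λ / (2 n) = 1.50 × 502 / (2 × 2.346) = 160 nm.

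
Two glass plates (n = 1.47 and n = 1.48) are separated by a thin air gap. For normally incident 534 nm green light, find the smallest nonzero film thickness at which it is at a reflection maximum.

At the upper boundary (n = 1.47 to n = 1.0) the reflected ray undergoes no phase shift.
Bottom surface (1.0 → 1.48): reflection off a higher-index medium gives a half-wave phase shift.
The two reflections differ by half a wavelength.
So the condition for constructive reflection is 2 n t = (m + ½) λ.
Minimum at m = 0: t = λ / (4 n) = 534 / (4 × 1.0) = 134 nm.

134 nm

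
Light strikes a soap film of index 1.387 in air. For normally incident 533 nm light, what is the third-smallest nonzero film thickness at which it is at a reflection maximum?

At the upper boundary (n = 1.0 to n = 1.387) the reflected ray undergoes a half-wave phase shift.
At the lower boundary (n = 1.387 to n = 1.0) the reflected ray undergoes no phase shift.
The two reflections differ by half a wavelength.
For strong reflection here: 2 n t = (m + ½) λ.
The third-smallest nonzero thickness corresponds to m = 2: t = (m + ½) λ / (2 n) = 2.50 × 533 / (2 × 1.387) = 480 nm.

480 nm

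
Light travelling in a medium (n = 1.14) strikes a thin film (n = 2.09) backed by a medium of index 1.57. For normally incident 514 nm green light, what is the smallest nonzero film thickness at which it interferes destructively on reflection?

Ray reflecting at the top interface goes from n = 1.14 toward n = 2.09: a half-wave phase shift.
Bottom surface (2.09 → 1.57): reflection off a lower-index medium gives no phase shift.
Net: one phase inversion between the two reflected rays.
With one net inversion, destructive interference in reflection requires 2 n t = m λ.
The smallest nonzero thickness corresponds to m = 1: t = m λ / (2 n) = 1.00 × 514 / (2 × 2.09) = 123 nm.

123 nm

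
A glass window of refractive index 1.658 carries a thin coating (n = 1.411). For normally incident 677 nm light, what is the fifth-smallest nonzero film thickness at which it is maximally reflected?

1200 nm

Top surface (1.0 → 1.411): reflection off a higher-index medium gives a half-wave phase shift.
Ray reflecting at the bottom interface goes from n = 1.411 toward n = 1.658: a half-wave phase shift.
Net: no relative phase inversion (both shifts match).
For maximum reflection here: 2 n t = m λ.
The fifth-smallest nonzero thickness corresponds to m = 5: t = m λ / (2 n) = 5.00 × 677 / (2 × 1.411) = 1200 nm.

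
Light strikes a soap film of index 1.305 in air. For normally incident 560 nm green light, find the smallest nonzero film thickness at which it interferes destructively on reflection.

215 nm

Top surface (1.0 → 1.305): reflection off a higher-index medium gives a half-wave phase shift.
At the lower boundary (n = 1.305 to n = 1.0) the reflected ray undergoes no phase shift.
The two reflections differ by half a wavelength.
With one net inversion, destructive interference in reflection requires 2 n t = m λ.
Minimum nonzero at m = 1: t = λ / (2 n) = 560 / (2 × 1.305) = 215 nm.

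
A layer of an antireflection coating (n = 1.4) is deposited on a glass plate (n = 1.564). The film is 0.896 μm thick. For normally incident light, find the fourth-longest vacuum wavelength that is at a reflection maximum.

Ray reflecting at the top interface goes from n = 1.0 toward n = 1.4: a half-wave phase shift.
At the lower boundary (n = 1.4 to n = 1.564) the reflected ray undergoes a half-wave phase shift.
Zero or two π shifts → no net half-wave offset.
So the condition for constructive reflection is 2 n t = m λ.
λ = 2 n t / m. The fourth-longest wavelength is m = 4: λ = 2 × 1.4 × 896 / 4.00 = 627 nm.

627 nm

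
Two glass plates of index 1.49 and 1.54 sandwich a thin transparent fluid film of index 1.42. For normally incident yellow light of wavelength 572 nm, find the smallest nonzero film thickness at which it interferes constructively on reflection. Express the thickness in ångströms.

Ray reflecting at the top interface goes from n = 1.49 toward n = 1.42: no phase shift.
Ray reflecting at the bottom interface goes from n = 1.42 toward n = 1.54: a half-wave phase shift.
Exactly one π shift → a net half-wave offset.
So the condition for constructive reflection is 2 n t = (m + ½) λ.
Minimum at m = 0: t = λ / (4 n) = 572 / (4 × 1.42) = 101 nm.

1007 Å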